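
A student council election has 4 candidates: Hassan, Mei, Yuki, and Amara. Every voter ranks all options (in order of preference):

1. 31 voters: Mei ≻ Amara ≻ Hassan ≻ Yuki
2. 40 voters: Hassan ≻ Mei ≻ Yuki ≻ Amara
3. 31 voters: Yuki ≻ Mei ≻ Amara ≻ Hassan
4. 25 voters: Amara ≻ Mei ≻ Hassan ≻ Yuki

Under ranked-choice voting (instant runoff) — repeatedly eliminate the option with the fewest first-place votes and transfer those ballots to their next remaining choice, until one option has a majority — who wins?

Round 1: Hassan 40, Mei 31, Yuki 31, Amara 25. Eliminate Amara.
Round 2: Hassan 40, Mei 56, Yuki 31. Eliminate Yuki.
Round 3: Hassan 40, Mei 87. Mei has a majority.

Mei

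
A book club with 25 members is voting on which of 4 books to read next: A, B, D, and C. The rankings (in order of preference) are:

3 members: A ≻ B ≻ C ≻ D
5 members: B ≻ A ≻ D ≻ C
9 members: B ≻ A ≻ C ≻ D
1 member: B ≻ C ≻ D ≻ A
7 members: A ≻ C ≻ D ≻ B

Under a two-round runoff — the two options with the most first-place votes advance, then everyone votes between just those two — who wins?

Round 1 first-place votes: A 10, B 15, D 0, C 0.
B and A advance.
Runoff: B is preferred to A by 15 voters; A by 10.
B wins the runoff.

B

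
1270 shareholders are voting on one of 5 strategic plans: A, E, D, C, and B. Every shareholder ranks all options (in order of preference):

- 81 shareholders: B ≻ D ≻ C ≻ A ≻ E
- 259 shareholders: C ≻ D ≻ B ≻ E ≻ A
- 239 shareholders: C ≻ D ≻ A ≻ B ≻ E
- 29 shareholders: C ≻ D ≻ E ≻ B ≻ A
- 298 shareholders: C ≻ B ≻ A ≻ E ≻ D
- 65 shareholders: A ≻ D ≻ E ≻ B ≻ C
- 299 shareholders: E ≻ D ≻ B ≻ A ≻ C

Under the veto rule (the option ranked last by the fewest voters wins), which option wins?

Last-place votes: A 288, E 320, D 298, C 364, B 0.
B is ranked last by the fewest voters, so B wins.

B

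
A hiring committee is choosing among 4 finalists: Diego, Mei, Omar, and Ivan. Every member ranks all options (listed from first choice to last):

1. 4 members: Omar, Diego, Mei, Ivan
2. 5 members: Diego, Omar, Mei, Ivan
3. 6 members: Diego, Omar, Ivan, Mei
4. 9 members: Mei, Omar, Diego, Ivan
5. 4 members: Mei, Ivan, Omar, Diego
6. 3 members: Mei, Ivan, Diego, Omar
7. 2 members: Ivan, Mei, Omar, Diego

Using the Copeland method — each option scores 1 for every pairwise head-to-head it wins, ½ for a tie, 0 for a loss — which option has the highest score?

Diego: beats Ivan; loses to Mei and Omar → score 1.
Mei: beats Diego, Omar, and Ivan → score 3.
Omar: beats Diego and Ivan; loses to Mei → score 2.
Ivan: loses to Diego, Mei, and Omar → score 0.
Mei has the best pairwise record.

Mei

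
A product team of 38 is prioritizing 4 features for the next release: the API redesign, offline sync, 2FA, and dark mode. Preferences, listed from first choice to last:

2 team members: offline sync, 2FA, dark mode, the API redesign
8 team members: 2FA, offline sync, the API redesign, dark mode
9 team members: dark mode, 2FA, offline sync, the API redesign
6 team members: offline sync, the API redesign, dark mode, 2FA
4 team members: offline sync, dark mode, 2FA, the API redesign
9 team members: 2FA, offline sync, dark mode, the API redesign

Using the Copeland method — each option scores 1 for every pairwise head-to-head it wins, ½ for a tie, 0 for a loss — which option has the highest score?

2FA

the API redesign: loses to offline sync, 2FA, and dark mode → score 0.
offline sync: beats the API redesign and dark mode; loses to 2FA → score 2.
2FA: beats the API redesign and offline sync; ties dark mode → score 2.5.
dark mode: beats the API redesign; ties 2FA; loses to offline sync → score 1.5.
2FA has the best pairwise record.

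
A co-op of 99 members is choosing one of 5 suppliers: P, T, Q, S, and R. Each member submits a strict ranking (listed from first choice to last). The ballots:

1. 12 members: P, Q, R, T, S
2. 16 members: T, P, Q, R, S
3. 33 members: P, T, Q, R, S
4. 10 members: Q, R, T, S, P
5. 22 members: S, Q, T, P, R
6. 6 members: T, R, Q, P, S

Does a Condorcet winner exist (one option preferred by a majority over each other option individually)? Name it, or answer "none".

T vs P: 54–45 for T.
T vs Q: 55–44 for T.
T vs S: 77–22 for T.
T vs R: 77–22 for T.
T beats every other option head-to-head.

T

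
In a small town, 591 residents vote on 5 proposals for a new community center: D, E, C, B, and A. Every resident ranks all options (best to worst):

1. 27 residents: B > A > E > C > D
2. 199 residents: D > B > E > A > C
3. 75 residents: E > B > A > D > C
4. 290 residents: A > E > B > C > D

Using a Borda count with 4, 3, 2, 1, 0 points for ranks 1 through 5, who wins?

D: 27·0 + 199·4 + 75·1 + 290·0 = 871
E: 27·2 + 199·2 + 75·4 + 290·3 = 1622
C: 27·1 + 199·0 + 75·0 + 290·1 = 317
B: 27·4 + 199·3 + 75·3 + 290·2 = 1510
A: 27·3 + 199·1 + 75·2 + 290·4 = 1590
E has the highest Borda score (1622).

E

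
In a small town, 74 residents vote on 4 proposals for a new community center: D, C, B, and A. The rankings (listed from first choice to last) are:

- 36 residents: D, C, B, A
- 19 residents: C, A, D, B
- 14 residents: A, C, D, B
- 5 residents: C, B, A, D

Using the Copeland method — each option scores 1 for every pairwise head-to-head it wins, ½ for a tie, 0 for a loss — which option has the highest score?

D: beats B; loses to C and A → score 1.
C: beats D, B, and A → score 3.
B: beats A; loses to D and C → score 1.
A: beats D; loses to C and B → score 1.
C has the best pairwise record.

C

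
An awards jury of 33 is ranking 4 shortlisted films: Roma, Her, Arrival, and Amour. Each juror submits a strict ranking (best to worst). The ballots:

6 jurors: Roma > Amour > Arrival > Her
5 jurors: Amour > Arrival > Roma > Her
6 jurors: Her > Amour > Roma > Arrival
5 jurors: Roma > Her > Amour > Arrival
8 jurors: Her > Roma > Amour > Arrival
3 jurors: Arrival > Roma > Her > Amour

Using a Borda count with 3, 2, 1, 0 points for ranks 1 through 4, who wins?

Roma

Roma: 6·3 + 5·1 + 6·1 + 5·3 + 8·2 + 3·2 = 66
Her: 6·0 + 5·0 + 6·3 + 5·2 + 8·3 + 3·1 = 55
Arrival: 6·1 + 5·2 + 6·0 + 5·0 + 8·0 + 3·3 = 25
Amour: 6·2 + 5·3 + 6·2 + 5·1 + 8·1 + 3·0 = 52
Roma has the highest Borda score (66).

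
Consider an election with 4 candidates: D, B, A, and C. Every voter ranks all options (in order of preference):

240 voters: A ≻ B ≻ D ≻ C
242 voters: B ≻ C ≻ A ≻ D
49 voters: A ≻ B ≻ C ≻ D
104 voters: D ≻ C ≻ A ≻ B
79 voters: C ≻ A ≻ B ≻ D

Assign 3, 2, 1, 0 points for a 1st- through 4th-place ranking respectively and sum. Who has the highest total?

B

D: 240·1 + 242·0 + 49·0 + 104·3 + 79·0 = 552
B: 240·2 + 242·3 + 49·2 + 104·0 + 79·1 = 1383
A: 240·3 + 242·1 + 49·3 + 104·1 + 79·2 = 1371
C: 240·0 + 242·2 + 49·1 + 104·2 + 79·3 = 978
B has the highest Borda score (1383).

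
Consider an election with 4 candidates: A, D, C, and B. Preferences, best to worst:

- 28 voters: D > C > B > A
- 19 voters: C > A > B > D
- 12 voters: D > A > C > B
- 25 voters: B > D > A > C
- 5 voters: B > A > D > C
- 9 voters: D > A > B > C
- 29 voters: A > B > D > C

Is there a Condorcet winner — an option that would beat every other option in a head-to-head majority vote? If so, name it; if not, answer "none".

Checking pairwise contests:
D beats A 74–53.
B beats D 78–49.
A beats C 80–47.
A beats B 69–58.
Every option loses at least one head-to-head, so there is no Condorcet winner.

none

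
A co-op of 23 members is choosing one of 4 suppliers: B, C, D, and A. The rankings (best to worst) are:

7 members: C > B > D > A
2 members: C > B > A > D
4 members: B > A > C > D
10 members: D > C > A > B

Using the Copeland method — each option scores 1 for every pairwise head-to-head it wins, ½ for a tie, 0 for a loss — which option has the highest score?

C

B: beats D and A; loses to C → score 2.
C: beats B, D, and A → score 3.
D: beats A; loses to B and C → score 1.
A: loses to B, C, and D → score 0.
C has the best pairwise record.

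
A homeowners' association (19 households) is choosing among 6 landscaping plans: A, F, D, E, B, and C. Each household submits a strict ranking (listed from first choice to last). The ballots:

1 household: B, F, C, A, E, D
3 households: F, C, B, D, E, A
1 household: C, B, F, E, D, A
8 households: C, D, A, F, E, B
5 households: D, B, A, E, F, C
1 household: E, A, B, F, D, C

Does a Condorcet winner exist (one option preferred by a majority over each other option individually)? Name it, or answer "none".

none

Checking pairwise contests:
D beats A 17–2.
A beats F 14–5.
C beats D 13–6.
A beats E 14–5.
F beats B 11–8.
F beats C 10–9.
Every option loses at least one head-to-head, so there is no Condorcet winner.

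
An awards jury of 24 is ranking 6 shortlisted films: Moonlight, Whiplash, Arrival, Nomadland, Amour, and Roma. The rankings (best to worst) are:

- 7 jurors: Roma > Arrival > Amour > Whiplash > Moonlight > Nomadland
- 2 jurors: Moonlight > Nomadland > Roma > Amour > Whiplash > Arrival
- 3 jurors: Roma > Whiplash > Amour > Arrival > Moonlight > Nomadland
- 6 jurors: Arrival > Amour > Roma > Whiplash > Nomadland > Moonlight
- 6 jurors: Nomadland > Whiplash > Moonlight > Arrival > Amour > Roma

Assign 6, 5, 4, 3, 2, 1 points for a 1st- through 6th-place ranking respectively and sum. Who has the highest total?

Moonlight: 7·2 + 2·6 + 3·2 + 6·1 + 6·4 = 62
Whiplash: 7·3 + 2·2 + 3·5 + 6·3 + 6·5 = 88
Arrival: 7·5 + 2·1 + 3·3 + 6·6 + 6·3 = 100
Nomadland: 7·1 + 2·5 + 3·1 + 6·2 + 6·6 = 68
Amour: 7·4 + 2·3 + 3·4 + 6·5 + 6·2 = 88
Roma: 7·6 + 2·4 + 3·6 + 6·4 + 6·1 = 98
Arrival has the highest Borda score (100).

Arrival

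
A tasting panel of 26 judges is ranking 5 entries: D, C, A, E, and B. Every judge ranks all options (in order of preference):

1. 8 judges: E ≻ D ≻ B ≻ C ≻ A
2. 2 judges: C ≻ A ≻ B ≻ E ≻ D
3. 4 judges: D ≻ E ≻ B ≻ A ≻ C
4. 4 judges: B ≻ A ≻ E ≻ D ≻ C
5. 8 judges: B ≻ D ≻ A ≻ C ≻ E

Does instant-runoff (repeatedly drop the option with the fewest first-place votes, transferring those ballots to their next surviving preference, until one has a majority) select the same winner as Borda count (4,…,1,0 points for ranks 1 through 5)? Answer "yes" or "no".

yes

Instant-runoff — R1 D 4, C 2, A 0, E 8, B 12 (A out); R2 D 4, C 2, E 8, B 12 (C out); R3 D 4, E 8, B 14 (B winner). Winner: B.
Borda — scores: D 68, C 24, A 38, E 54, B 76. Winner: B.
The two methods agree.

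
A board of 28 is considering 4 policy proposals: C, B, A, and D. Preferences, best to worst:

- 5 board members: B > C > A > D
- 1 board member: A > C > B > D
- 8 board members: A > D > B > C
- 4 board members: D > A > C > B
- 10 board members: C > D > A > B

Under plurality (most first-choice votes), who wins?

C

First-place votes: C 10, B 5, A 9, D 4.
C has the most first-place votes.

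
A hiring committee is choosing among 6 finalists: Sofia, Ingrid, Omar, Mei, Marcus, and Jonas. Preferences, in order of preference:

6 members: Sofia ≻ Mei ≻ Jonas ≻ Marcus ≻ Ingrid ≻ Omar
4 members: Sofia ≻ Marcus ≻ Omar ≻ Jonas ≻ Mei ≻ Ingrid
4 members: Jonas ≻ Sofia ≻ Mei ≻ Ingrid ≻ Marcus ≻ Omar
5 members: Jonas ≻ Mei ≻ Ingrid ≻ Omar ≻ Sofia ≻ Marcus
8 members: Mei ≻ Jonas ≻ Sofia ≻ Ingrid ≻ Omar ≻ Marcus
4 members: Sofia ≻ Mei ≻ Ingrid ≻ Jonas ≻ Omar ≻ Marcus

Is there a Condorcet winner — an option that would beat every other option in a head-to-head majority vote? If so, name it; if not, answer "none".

Checking pairwise contests:
Jonas beats Sofia 17–14.
Sofia beats Ingrid 26–5.
Sofia beats Omar 26–5.
Sofia beats Mei 18–13.
Sofia beats Marcus 31–0.
Mei beats Jonas 18–13.
Every option loses at least one head-to-head, so there is no Condorcet winner.

none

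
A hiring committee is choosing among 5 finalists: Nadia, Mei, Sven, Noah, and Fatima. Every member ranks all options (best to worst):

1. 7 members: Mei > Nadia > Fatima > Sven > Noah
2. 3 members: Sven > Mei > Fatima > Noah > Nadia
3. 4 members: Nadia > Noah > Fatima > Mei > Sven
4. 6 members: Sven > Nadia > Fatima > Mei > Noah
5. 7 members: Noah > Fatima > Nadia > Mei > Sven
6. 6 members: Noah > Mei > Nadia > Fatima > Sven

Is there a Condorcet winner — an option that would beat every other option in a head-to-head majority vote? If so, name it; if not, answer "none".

Nadia

Nadia vs Mei: 17–16 for Nadia.
Nadia vs Sven: 24–9 for Nadia.
Nadia vs Noah: 17–16 for Nadia.
Nadia vs Fatima: 23–10 for Nadia.
Nadia beats every other option head-to-head.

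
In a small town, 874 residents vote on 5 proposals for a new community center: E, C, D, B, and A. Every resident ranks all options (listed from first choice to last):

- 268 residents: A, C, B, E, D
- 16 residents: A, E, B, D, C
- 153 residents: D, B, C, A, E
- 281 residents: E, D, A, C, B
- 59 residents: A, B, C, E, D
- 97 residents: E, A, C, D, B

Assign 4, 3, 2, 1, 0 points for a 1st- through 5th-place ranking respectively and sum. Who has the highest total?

E: 268·1 + 16·3 + 153·0 + 281·4 + 59·1 + 97·4 = 1887
C: 268·3 + 16·0 + 153·2 + 281·1 + 59·2 + 97·2 = 1703
D: 268·0 + 16·1 + 153·4 + 281·3 + 59·0 + 97·1 = 1568
B: 268·2 + 16·2 + 153·3 + 281·0 + 59·3 + 97·0 = 1204
A: 268·4 + 16·4 + 153·1 + 281·2 + 59·4 + 97·3 = 2378
A has the highest Borda score (2378).

A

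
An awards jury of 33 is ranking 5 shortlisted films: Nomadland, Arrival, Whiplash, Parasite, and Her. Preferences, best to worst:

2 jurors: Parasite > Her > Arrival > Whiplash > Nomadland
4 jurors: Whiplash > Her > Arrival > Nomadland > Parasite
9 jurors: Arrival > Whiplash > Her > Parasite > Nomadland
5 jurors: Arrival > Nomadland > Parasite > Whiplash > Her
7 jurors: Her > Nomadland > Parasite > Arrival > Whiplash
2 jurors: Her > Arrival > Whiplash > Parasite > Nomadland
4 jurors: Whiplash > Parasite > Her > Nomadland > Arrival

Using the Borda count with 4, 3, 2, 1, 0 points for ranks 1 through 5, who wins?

Arrival

Nomadland: 2·0 + 4·1 + 9·0 + 5·3 + 7·3 + 2·0 + 4·1 = 44
Arrival: 2·2 + 4·2 + 9·4 + 5·4 + 7·1 + 2·3 + 4·0 = 81
Whiplash: 2·1 + 4·4 + 9·3 + 5·1 + 7·0 + 2·2 + 4·4 = 70
Parasite: 2·4 + 4·0 + 9·1 + 5·2 + 7·2 + 2·1 + 4·3 = 55
Her: 2·3 + 4·3 + 9·2 + 5·0 + 7·4 + 2·4 + 4·2 = 80
Arrival has the highest Borda score (81).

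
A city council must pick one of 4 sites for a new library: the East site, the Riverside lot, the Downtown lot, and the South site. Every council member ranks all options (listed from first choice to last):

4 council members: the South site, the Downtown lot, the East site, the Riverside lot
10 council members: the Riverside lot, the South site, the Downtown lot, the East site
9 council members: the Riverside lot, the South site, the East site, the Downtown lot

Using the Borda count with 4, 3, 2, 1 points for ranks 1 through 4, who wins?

the Riverside lot

the East site: 4·2 + 10·1 + 9·2 = 36
the Riverside lot: 4·1 + 10·4 + 9·4 = 80
the Downtown lot: 4·3 + 10·2 + 9·1 = 41
the South site: 4·4 + 10·3 + 9·3 = 73
the Riverside lot has the highest Borda score (80).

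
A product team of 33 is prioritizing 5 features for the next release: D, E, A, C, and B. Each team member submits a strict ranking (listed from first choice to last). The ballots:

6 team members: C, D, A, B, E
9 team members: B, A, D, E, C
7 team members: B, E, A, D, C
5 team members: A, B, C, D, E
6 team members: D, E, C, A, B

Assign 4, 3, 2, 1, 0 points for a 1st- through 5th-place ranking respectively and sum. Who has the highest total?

B

D: 6·3 + 9·2 + 7·1 + 5·1 + 6·4 = 72
E: 6·0 + 9·1 + 7·3 + 5·0 + 6·3 = 48
A: 6·2 + 9·3 + 7·2 + 5·4 + 6·1 = 79
C: 6·4 + 9·0 + 7·0 + 5·2 + 6·2 = 46
B: 6·1 + 9·4 + 7·4 + 5·3 + 6·0 = 85
B has the highest Borda score (85).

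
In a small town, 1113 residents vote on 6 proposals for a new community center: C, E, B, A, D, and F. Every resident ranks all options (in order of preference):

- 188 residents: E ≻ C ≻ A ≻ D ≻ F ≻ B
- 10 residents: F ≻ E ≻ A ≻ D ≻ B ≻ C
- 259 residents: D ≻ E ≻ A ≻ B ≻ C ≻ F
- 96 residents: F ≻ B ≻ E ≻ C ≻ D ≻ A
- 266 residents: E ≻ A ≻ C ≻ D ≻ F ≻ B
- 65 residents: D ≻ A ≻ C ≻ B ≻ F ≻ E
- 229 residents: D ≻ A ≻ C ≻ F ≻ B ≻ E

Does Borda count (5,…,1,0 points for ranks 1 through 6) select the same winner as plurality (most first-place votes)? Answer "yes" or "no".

yes

Borda — scores: C 2883, E 3634, B 1271, A 3611, D 3789, F 1507. Winner: D.
Plurality — first-place votes: C 0, E 454, B 0, A 0, D 553, F 106. Winner: D.
The two methods agree.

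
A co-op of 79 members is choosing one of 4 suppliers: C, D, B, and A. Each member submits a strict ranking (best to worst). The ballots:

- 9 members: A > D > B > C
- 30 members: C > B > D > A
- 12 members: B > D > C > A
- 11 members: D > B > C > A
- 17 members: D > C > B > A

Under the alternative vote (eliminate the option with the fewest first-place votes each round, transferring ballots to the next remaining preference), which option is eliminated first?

A

Round 1: C 30, D 28, B 12, A 9. Eliminate A.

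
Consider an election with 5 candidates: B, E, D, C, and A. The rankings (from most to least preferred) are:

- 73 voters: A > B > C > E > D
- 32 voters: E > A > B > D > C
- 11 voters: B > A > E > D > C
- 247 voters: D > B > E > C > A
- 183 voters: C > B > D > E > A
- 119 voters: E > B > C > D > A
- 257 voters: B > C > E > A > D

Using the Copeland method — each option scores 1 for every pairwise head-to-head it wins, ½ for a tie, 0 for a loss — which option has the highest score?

B

B: beats E, D, C, and A → score 4.
E: beats D and A; loses to B and C → score 2.
D: beats A; loses to B, E, and C → score 1.
C: beats E, D, and A; loses to B → score 3.
A: loses to B, E, D, and C → score 0.
B has the best pairwise record.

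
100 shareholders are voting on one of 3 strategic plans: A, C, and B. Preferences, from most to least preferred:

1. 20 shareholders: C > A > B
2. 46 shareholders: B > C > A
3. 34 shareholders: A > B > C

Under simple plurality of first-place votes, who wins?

First-place votes: A 34, C 20, B 46.
B has the most first-place votes.

B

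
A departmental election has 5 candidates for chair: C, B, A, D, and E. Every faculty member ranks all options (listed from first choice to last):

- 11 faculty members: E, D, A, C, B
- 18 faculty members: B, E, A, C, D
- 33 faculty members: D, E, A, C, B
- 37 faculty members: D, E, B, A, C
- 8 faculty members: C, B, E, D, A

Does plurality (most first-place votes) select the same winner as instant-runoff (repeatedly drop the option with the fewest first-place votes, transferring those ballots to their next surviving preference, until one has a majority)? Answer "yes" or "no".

Plurality — first-place votes: C 8, B 18, A 0, D 70, E 11. Winner: D.
Instant-runoff — R1 C 8, B 18, A 0, D 70, E 11 (D winner). Winner: D.
The two methods agree.

yes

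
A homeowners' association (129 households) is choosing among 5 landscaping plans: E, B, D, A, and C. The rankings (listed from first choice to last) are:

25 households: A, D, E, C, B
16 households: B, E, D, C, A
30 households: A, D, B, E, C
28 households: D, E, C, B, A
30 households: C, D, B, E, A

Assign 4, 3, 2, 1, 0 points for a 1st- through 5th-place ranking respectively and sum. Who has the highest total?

E: 25·2 + 16·3 + 30·1 + 28·3 + 30·1 = 242
B: 25·0 + 16·4 + 30·2 + 28·1 + 30·2 = 212
D: 25·3 + 16·2 + 30·3 + 28·4 + 30·3 = 399
A: 25·4 + 16·0 + 30·4 + 28·0 + 30·0 = 220
C: 25·1 + 16·1 + 30·0 + 28·2 + 30·4 = 217
D has the highest Borda score (399).

D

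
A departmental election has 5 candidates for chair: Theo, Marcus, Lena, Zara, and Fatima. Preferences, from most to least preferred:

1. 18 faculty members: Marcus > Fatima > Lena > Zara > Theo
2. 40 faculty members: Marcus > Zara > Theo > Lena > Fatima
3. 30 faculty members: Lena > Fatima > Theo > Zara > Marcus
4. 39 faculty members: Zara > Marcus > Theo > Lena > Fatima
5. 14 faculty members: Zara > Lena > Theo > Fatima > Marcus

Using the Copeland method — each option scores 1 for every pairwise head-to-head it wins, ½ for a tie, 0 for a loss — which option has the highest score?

Zara

Theo: beats Lena and Fatima; loses to Marcus and Zara → score 2.
Marcus: beats Theo, Lena, and Fatima; loses to Zara → score 3.
Lena: beats Fatima; loses to Theo, Marcus, and Zara → score 1.
Zara: beats Theo, Marcus, Lena, and Fatima → score 4.
Fatima: loses to Theo, Marcus, Lena, and Zara → score 0.
Zara has the best pairwise record.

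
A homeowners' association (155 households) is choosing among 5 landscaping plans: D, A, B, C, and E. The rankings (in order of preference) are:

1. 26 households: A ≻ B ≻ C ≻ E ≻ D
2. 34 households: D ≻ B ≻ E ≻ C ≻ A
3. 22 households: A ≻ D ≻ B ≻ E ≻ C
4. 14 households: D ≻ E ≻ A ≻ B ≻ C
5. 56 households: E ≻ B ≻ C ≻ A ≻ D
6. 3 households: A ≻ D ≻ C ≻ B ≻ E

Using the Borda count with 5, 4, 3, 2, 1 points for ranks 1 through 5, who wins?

B

D: 26·1 + 34·5 + 22·4 + 14·5 + 56·1 + 3·4 = 422
A: 26·5 + 34·1 + 22·5 + 14·3 + 56·2 + 3·5 = 443
B: 26·4 + 34·4 + 22·3 + 14·2 + 56·4 + 3·2 = 564
C: 26·3 + 34·2 + 22·1 + 14·1 + 56·3 + 3·3 = 359
E: 26·2 + 34·3 + 22·2 + 14·4 + 56·5 + 3·1 = 537
B has the highest Borda score (564).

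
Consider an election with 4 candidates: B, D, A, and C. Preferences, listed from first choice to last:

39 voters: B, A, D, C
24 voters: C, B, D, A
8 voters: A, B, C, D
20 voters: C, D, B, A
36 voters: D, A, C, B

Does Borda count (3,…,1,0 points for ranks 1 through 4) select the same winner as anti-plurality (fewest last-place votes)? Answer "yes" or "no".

yes

Borda — scores: B 201, D 211, A 174, C 176. Winner: D.
Anti-plurality — last-place votes: B 36, D 8, A 44, C 39. Winner: D.
The two methods agree.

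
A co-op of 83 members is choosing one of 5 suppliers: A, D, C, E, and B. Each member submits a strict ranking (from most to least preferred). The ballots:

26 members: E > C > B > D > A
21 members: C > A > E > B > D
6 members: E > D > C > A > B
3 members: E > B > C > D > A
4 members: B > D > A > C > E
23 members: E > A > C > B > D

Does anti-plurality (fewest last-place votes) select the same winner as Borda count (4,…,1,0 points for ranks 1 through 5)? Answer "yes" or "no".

Anti-plurality — last-place votes: A 29, D 44, C 0, E 4, B 6. Winner: C.
Borda — scores: A 146, D 59, C 230, E 274, B 121. Winner: E.
The two methods disagree.

no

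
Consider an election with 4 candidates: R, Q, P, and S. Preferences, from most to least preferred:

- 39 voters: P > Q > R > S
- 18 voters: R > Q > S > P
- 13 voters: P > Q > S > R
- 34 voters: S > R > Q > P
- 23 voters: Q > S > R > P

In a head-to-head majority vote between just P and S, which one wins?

S

Voters preferring P to S: 52; preferring S to P: 75.
S wins the head-to-head.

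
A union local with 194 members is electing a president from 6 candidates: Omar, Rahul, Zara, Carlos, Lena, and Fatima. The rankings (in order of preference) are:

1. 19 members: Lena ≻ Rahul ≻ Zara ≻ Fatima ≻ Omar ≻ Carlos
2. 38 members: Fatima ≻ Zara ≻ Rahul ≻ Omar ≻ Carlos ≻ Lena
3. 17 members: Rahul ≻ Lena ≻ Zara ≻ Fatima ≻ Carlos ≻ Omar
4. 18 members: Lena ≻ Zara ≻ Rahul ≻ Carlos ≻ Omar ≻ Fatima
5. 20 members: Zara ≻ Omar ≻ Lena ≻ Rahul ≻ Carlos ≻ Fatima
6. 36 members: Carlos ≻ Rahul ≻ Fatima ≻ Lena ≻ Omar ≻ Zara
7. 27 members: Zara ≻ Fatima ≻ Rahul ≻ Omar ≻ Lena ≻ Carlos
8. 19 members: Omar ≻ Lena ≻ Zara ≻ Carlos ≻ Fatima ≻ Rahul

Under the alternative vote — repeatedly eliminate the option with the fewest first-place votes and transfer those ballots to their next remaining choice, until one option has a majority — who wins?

Round 1: Omar 19, Rahul 17, Zara 47, Carlos 36, Lena 37, Fatima 38. Eliminate Rahul.
Round 2: Omar 19, Zara 47, Carlos 36, Lena 54, Fatima 38. Eliminate Omar.
Round 3: Zara 47, Carlos 36, Lena 73, Fatima 38. Eliminate Carlos.
Round 4: Zara 47, Lena 73, Fatima 74. Eliminate Zara.
Round 5: Lena 93, Fatima 101. Fatima has a majority.

Fatima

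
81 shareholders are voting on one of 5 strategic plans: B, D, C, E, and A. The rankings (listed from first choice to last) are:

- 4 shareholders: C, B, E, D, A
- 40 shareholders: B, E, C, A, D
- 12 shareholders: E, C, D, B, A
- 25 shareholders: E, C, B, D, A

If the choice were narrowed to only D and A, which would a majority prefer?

Voters preferring D to A: 41; preferring A to D: 40.
D wins the head-to-head.

D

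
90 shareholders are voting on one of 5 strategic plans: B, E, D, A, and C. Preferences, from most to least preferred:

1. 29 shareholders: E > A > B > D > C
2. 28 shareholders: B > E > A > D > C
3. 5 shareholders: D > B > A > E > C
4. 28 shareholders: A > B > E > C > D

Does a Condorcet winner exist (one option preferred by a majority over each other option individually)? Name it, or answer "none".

none

Checking pairwise contests:
A beats B 57–33.
B beats E 61–29.
B beats D 85–5.
E beats A 57–33.
B beats C 90–0.
Every option loses at least one head-to-head, so there is no Condorcet winner.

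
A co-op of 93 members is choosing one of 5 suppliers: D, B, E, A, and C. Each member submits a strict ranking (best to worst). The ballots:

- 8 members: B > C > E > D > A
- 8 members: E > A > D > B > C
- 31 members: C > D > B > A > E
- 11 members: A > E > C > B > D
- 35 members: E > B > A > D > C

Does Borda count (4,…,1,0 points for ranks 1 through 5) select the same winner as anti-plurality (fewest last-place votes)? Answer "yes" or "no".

Borda — scores: D 152, B 218, E 221, A 169, C 170. Winner: E.
Anti-plurality — last-place votes: D 11, B 0, E 31, A 8, C 43. Winner: B.
The two methods disagree.

no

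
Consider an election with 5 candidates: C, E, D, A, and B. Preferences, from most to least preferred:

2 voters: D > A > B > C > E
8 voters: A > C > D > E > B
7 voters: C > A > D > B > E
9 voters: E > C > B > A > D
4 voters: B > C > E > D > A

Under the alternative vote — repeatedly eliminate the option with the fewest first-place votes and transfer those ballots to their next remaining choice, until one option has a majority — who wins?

Round 1: C 7, E 9, D 2, A 8, B 4. Eliminate D.
Round 2: C 7, E 9, A 10, B 4. Eliminate B.
Round 3: C 11, E 9, A 10. Eliminate E.
Round 4: C 20, A 10. C has a majority.

C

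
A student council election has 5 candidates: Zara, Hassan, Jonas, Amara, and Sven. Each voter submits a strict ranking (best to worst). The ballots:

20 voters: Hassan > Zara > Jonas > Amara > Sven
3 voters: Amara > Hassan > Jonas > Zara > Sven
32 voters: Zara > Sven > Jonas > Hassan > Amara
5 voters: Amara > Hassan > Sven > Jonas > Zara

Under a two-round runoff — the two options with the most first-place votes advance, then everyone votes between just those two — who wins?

Zara

Round 1 first-place votes: Zara 32, Hassan 20, Jonas 0, Amara 8, Sven 0.
Zara and Hassan advance.
Runoff: Zara is preferred to Hassan by 32 voters; Hassan by 28.
Zara wins the runoff.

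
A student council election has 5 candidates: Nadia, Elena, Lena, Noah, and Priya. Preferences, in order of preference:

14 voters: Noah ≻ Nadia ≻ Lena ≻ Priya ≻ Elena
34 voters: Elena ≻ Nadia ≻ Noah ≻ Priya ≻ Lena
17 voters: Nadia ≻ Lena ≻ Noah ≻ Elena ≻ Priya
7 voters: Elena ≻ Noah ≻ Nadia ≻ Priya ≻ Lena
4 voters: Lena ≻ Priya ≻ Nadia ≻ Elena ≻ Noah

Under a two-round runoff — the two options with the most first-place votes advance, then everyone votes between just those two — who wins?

Round 1 first-place votes: Nadia 17, Elena 41, Lena 4, Noah 14, Priya 0.
Elena and Nadia advance.
Runoff: Elena is preferred to Nadia by 41 voters; Nadia by 35.
Elena wins the runoff.

Elena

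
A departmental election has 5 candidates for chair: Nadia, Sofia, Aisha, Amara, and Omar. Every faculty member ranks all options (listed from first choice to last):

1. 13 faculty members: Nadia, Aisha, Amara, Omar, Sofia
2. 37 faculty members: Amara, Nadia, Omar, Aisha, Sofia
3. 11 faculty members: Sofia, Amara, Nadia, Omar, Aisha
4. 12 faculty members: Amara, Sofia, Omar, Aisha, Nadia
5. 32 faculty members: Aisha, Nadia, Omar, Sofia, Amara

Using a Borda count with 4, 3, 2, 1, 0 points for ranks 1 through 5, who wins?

Nadia

Nadia: 13·4 + 37·3 + 11·2 + 12·0 + 32·3 = 281
Sofia: 13·0 + 37·0 + 11·4 + 12·3 + 32·1 = 112
Aisha: 13·3 + 37·1 + 11·0 + 12·1 + 32·4 = 216
Amara: 13·2 + 37·4 + 11·3 + 12·4 + 32·0 = 255
Omar: 13·1 + 37·2 + 11·1 + 12·2 + 32·2 = 186
Nadia has the highest Borda score (281).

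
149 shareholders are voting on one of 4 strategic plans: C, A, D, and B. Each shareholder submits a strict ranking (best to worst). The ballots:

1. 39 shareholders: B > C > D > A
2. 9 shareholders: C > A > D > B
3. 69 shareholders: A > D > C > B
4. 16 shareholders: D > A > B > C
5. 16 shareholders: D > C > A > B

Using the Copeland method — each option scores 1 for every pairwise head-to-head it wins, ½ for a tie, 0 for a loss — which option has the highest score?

A

C: beats B; loses to A and D → score 1.
A: beats C, D, and B → score 3.
D: beats C and B; loses to A → score 2.
B: loses to C, A, and D → score 0.
A has the best pairwise record.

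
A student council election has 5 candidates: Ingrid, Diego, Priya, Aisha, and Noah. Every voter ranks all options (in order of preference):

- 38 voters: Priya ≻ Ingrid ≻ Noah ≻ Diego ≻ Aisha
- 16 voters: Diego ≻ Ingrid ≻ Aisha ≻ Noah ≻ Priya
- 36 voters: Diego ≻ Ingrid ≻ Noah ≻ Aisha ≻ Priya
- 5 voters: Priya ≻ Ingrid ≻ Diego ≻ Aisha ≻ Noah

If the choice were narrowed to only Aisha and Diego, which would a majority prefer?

Voters preferring Aisha to Diego: 0; preferring Diego to Aisha: 95.
Diego wins the head-to-head.

Diego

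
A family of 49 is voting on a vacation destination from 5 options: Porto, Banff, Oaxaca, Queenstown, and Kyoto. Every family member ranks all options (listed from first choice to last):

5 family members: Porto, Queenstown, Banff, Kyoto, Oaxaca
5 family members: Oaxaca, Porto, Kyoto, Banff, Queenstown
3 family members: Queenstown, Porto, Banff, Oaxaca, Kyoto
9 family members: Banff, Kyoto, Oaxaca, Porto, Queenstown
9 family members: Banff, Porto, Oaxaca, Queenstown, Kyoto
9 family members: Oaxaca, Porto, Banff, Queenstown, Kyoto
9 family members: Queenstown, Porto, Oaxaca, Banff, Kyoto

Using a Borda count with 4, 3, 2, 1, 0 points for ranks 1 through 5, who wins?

Porto: 5·4 + 5·3 + 3·3 + 9·1 + 9·3 + 9·3 + 9·3 = 134
Banff: 5·2 + 5·1 + 3·2 + 9·4 + 9·4 + 9·2 + 9·1 = 120
Oaxaca: 5·0 + 5·4 + 3·1 + 9·2 + 9·2 + 9·4 + 9·2 = 113
Queenstown: 5·3 + 5·0 + 3·4 + 9·0 + 9·1 + 9·1 + 9·4 = 81
Kyoto: 5·1 + 5·2 + 3·0 + 9·3 + 9·0 + 9·0 + 9·0 = 42
Porto has the highest Borda score (134).

Porto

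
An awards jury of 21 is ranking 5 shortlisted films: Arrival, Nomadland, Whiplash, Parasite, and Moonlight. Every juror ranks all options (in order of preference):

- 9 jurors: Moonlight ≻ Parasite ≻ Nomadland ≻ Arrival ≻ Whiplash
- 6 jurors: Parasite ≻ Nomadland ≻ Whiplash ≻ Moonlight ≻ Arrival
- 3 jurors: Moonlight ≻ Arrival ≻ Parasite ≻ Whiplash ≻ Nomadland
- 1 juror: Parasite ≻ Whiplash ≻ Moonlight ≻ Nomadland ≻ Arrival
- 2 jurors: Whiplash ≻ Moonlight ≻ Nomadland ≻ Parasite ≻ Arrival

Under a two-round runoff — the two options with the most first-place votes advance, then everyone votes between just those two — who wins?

Round 1 first-place votes: Arrival 0, Nomadland 0, Whiplash 2, Parasite 7, Moonlight 12.
Moonlight and Parasite advance.
Runoff: Moonlight is preferred to Parasite by 14 voters; Parasite by 7.
Moonlight wins the runoff.

Moonlight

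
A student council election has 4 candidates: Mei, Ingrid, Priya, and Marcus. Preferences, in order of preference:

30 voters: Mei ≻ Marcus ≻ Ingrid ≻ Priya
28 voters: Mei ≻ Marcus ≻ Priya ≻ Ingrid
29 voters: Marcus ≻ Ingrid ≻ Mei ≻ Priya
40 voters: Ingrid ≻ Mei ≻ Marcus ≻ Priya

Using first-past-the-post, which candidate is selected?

First-place votes: Mei 58, Ingrid 40, Priya 0, Marcus 29.
Mei has the most first-place votes.

Mei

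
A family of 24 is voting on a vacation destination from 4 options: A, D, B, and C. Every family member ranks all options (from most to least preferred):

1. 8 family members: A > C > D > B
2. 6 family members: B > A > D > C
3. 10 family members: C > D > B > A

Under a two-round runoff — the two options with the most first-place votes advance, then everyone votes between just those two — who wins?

A

Round 1 first-place votes: A 8, D 0, B 6, C 10.
C and A advance.
Runoff: C is preferred to A by 10 voters; A by 14.
A wins the runoff.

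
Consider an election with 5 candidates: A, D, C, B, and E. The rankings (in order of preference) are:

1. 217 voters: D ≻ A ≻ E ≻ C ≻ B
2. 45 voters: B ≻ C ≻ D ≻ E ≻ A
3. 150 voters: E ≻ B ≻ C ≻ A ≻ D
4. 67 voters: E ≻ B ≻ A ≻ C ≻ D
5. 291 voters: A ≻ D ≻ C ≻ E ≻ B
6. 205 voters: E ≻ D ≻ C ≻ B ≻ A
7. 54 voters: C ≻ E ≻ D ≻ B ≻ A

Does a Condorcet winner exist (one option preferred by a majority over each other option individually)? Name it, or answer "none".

D vs A: 521–508 for D.
D vs C: 713–316 for D.
D vs B: 767–262 for D.
D vs E: 553–476 for D.
D beats every other option head-to-head.

D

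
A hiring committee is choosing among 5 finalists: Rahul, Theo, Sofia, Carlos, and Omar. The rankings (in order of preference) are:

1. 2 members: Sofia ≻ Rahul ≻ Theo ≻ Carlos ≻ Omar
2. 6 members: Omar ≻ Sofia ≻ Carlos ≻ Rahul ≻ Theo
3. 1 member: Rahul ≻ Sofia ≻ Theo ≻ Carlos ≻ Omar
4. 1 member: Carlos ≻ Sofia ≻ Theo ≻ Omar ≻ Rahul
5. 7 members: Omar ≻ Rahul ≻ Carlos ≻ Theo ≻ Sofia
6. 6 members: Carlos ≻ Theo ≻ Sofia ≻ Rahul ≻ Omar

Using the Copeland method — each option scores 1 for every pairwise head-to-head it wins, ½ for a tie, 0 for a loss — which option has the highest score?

Rahul: beats Theo; loses to Sofia, Carlos, and Omar → score 1.
Theo: beats Sofia; loses to Rahul, Carlos, and Omar → score 1.
Sofia: beats Rahul; loses to Theo, Carlos, and Omar → score 1.
Carlos: beats Rahul, Theo, and Sofia; loses to Omar → score 3.
Omar: beats Rahul, Theo, Sofia, and Carlos → score 4.
Omar has the best pairwise record.

Omar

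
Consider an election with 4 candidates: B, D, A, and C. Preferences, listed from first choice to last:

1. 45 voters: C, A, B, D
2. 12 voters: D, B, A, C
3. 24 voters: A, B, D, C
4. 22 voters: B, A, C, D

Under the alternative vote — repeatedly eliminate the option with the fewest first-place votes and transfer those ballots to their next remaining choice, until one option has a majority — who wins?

B

Round 1: B 22, D 12, A 24, C 45. Eliminate D.
Round 2: B 34, A 24, C 45. Eliminate A.
Round 3: B 58, C 45. B has a majority.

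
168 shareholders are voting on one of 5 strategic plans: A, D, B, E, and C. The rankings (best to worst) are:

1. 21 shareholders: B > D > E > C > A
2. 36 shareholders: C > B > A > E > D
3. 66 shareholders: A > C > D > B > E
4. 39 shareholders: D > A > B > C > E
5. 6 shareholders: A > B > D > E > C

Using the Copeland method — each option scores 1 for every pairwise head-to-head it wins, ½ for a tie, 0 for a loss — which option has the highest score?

A

A: beats D, B, E, and C → score 4.
D: beats B and E; loses to A and C → score 2.
B: beats E; loses to A, D, and C → score 1.
E: loses to A, D, B, and C → score 0.
C: beats D, B, and E; loses to A → score 3.
A has the best pairwise record.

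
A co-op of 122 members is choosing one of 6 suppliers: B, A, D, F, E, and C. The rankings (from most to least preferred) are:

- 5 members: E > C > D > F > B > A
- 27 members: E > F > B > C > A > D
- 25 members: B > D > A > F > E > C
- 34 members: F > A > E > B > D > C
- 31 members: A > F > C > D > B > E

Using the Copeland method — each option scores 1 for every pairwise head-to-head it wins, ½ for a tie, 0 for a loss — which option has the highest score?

B: beats D and C; loses to A, F, and E → score 2.
A: beats B, D, E, and C; loses to F → score 4.
D: loses to B, A, F, E, and C → score 0.
F: beats B, A, D, E, and C → score 5.
E: beats B, D, and C; loses to A and F → score 3.
C: beats D; loses to B, A, F, and E → score 1.
F has the best pairwise record.

F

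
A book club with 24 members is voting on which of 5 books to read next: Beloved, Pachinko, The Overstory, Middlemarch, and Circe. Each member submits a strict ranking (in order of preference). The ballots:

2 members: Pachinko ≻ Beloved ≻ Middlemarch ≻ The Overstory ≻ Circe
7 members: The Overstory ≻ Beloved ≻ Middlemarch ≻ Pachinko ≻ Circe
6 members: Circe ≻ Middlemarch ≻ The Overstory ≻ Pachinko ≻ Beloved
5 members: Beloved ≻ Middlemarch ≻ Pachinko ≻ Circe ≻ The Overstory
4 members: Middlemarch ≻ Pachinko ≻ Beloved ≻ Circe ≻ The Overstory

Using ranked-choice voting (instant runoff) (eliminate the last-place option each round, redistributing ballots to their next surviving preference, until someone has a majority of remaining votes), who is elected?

The Overstory

Round 1: Beloved 5, Pachinko 2, The Overstory 7, Middlemarch 4, Circe 6. Eliminate Pachinko.
Round 2: Beloved 7, The Overstory 7, Middlemarch 4, Circe 6. Eliminate Middlemarch.
Round 3: Beloved 11, The Overstory 7, Circe 6. Eliminate Circe.
Round 4: Beloved 11, The Overstory 13. The Overstory has a majority.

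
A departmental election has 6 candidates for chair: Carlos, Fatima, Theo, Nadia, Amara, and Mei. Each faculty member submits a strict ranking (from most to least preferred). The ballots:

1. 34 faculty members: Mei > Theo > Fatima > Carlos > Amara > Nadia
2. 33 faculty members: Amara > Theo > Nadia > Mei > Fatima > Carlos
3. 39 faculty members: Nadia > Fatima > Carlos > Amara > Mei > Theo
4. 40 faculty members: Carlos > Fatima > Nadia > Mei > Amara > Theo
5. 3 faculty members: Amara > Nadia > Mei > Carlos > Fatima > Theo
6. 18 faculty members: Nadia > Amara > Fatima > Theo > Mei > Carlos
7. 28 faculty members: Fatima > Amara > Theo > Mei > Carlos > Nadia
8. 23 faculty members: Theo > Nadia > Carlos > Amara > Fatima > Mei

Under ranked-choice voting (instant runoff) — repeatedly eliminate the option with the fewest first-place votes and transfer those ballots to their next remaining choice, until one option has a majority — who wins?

Nadia

Round 1: Carlos 40, Fatima 28, Theo 23, Nadia 57, Amara 36, Mei 34. Eliminate Theo.
Round 2: Carlos 40, Fatima 28, Nadia 80, Amara 36, Mei 34. Eliminate Fatima.
Round 3: Carlos 40, Nadia 80, Amara 64, Mei 34. Eliminate Mei.
Round 4: Carlos 74, Nadia 80, Amara 64. Eliminate Amara.
Round 5: Carlos 102, Nadia 116. Nadia has a majority.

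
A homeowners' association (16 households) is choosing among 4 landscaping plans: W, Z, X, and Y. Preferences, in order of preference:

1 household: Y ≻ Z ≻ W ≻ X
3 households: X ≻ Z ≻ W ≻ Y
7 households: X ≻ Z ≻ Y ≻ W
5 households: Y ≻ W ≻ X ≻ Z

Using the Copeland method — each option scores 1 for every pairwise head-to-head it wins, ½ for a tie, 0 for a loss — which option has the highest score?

X

W: loses to Z, X, and Y → score 0.
Z: beats W and Y; loses to X → score 2.
X: beats W, Z, and Y → score 3.
Y: beats W; loses to Z and X → score 1.
X has the best pairwise record.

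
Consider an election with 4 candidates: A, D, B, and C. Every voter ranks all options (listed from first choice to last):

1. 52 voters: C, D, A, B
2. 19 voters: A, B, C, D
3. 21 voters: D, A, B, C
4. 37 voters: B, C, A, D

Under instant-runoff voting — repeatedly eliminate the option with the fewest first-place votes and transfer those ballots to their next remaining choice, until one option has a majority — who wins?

Round 1: A 19, D 21, B 37, C 52. Eliminate A.
Round 2: D 21, B 56, C 52. Eliminate D.
Round 3: B 77, C 52. B has a majority.

B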